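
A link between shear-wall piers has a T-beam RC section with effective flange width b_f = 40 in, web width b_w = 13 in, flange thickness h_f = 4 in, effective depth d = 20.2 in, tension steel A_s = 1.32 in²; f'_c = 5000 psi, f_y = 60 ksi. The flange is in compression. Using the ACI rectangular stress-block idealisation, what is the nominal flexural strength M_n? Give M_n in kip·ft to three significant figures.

Tension: T = A_s f_y = 1.32 × 60 = 79.2 kips.
Try a within the flange: a = T/(0.85 f'_c b_f) = 79.2/(0.85 × 5 × 40) = 0.466 in.
Since a = 0.466 ≤ h_f = 4 in, the stress block lies entirely in the flange; analyse as a rectangular beam of width b_f.
M_n = T(d − a/2) = 79.2 × (20.2 − 0.233) = 1581.4 kip·in.
M_n = 1581.4/12 = 131.78 kip·ft.

M_n ≈ 132 kip·ft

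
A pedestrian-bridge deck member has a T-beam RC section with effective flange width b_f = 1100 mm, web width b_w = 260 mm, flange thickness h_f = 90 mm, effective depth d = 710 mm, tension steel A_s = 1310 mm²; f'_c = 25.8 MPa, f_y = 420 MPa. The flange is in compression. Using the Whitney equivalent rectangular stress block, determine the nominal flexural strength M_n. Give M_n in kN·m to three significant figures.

Tension: T = A_s f_y = 1310 × 420 = 550200 N.
Try a within the flange: a = T/(0.85 f'_c b_f) = 550200/(0.85 × 25.8 × 1100) = 22.81 mm.
Since a = 22.81 ≤ h_f = 90 mm, the stress block lies entirely in the flange; analyse as a rectangular beam of width b_f.
M_n = T(d − a/2) = 550200 × (710 − 11.405) = 384.37 × 10⁶ N·mm.
M_n = 384.37 kN·m.

M_n ≈ 384 kN·m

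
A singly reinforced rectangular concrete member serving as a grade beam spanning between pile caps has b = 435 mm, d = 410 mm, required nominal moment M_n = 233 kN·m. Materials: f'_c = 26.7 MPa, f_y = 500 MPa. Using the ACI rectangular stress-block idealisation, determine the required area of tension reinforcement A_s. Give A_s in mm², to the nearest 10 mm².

With M_n = 0.85 f'_c a b (d − a/2), solve the quadratic for a:
a = d − √(d² − 2M_n/(0.85 f'_c b)) = 410 − √(410² − 2 × 233×10⁶/(0.85 × 26.7 × 435)) = 62.30 mm.
A_s = 0.85 f'_c a b / f_y = 0.85 × 26.7 × 62.30 × 435 / 500 = 1230.1 mm².

A_s ≈ 1230 mm²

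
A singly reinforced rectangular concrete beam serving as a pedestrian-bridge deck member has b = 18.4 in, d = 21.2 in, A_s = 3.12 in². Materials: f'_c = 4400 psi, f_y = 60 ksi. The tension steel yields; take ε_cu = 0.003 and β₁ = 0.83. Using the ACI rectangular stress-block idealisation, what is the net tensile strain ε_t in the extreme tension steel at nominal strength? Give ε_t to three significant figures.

ε_t ≈ 0.0164

a = A_s f_y/(0.85 f'_c b) = 2.720 in.
β₁ = 0.83, so c = a/β₁ = 2.720/0.83 = 3.277 in.
From the linear strain diagram with ε_cu = 0.003: ε_t = 0.003 (d − c)/c = 0.003 × (21.2 − 3.277)/3.277 = 0.0164.
Since ε_t ≥ 0.005, the section is tension-controlled.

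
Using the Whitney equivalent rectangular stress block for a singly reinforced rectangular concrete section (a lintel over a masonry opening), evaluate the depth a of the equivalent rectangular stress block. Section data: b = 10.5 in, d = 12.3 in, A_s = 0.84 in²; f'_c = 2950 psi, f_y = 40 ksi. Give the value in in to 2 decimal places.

a ≈ 1.28 in

T = A_s f_y = 0.84 × 40 = 33.6 kips.
a = T/(0.85 f'_c b) = 33.6/(0.85 × 2.95 × 10.5) = 1.28 in.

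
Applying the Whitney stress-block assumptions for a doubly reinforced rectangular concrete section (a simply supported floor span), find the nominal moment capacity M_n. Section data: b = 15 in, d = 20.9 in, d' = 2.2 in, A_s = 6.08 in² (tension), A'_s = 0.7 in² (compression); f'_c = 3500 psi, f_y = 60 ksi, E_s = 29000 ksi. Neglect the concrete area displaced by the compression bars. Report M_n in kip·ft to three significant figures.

M_n ≈ 530 kip·ft

Assume both steels yield.
a = (A_s − A'_s) f_y/(0.85 f'_c b) = (6.08 − 0.7) × 60/(0.85 × 3.5 × 15) = 7.234 in.
c = a/β₁ = 7.234/0.85 = 8.511 in; ε'_s = 0.003(c − d')/c = 0.0022 ≥ ε_y = 0.0021, so the compression steel yields.
M_n = (A_s − A'_s) f_y (d − a/2) + A'_s f_y (d − d') = 322.8 × (20.9 − 3.617) + 42 × (20.9 − 2.2) = 5579.0 + 785.4 = 6364.4 kip·in = 6364.4/12 = 530.37 kip·ft.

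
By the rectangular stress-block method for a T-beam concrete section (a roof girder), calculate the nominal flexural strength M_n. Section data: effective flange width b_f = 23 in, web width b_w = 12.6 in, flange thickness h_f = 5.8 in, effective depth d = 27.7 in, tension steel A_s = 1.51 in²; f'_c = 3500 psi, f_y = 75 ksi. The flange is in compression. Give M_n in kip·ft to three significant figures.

Tension: T = A_s f_y = 1.51 × 75 = 113.25 kips.
Try a within the flange: a = T/(0.85 f'_c b_f) = 113.25/(0.85 × 3.5 × 23) = 1.655 in.
Since a = 1.655 ≤ h_f = 5.8 in, the stress block lies entirely in the flange; analyse as a rectangular beam of width b_f.
M_n = T(d − a/2) = 113.25 × (27.7 − 0.8275) = 3043.3 kip·in.
M_n = 3043.3/12 = 253.61 kip·ft.

M_n ≈ 254 kip·ft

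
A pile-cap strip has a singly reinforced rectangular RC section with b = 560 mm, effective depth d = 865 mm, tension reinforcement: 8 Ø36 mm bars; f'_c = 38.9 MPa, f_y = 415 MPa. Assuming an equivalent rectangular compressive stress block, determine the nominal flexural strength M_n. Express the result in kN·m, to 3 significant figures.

M_n ≈ 2620 kN·m

A_s = 8 × 1018 = 8144 mm².
T = A_s f_y = 8144 × 415 = 3379760 N = 3379.76 kN.
From C = T: a = T/(0.85 f'_c b) = 3379760/(0.85 × 38.9 × 560) = 182.53 mm.
M_n = T(d − a/2) = 3379.76 kN × (865 − 91.265) mm = 2615.04 kN·m.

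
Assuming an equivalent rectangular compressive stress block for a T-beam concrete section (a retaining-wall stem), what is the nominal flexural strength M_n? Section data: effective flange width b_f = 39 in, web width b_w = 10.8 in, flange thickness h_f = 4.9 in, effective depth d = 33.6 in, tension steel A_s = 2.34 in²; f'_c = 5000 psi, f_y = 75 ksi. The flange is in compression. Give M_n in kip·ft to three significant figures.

M_n ≈ 484 kip·ft

Tension: T = A_s f_y = 2.34 × 75 = 175.5 kips.
Try a within the flange: a = T/(0.85 f'_c b_f) = 175.5/(0.85 × 5 × 39) = 1.059 in.
Since a = 1.059 ≤ h_f = 4.9 in, the stress block lies entirely in the flange; analyse as a rectangular beam of width b_f.
M_n = T(d − a/2) = 175.5 × (33.6 − 0.5295) = 5803.9 kip·in.
M_n = 5803.9/12 = 483.66 kip·ft.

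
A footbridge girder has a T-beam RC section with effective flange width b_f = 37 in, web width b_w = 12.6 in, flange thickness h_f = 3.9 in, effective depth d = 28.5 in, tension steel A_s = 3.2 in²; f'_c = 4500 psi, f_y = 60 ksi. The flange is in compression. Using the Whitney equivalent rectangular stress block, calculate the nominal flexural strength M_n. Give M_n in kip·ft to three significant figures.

Tension: T = A_s f_y = 3.2 × 60 = 192 kips.
Try a within the flange: a = T/(0.85 f'_c b_f) = 192/(0.85 × 4.5 × 37) = 1.357 in.
Since a = 1.357 ≤ h_f = 3.9 in, the stress block lies entirely in the flange; analyse as a rectangular beam of width b_f.
M_n = T(d − a/2) = 192 × (28.5 − 0.6785) = 5341.7 kip·in.
M_n = 5341.7/12 = 445.14 kip·ft.

M_n ≈ 445 kip·ft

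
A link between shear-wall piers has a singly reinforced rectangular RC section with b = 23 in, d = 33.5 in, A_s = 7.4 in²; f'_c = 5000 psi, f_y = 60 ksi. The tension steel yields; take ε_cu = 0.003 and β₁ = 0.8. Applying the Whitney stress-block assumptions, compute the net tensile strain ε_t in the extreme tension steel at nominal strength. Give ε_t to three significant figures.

a = A_s f_y/(0.85 f'_c b) = 4.542 in.
β₁ = 0.8, so c = a/β₁ = 4.542/0.8 = 5.678 in.
From the linear strain diagram with ε_cu = 0.003: ε_t = 0.003 (d − c)/c = 0.003 × (33.5 − 5.678)/5.678 = 0.0147.
Since ε_t ≥ 0.005, the section is tension-controlled.

ε_t ≈ 0.0147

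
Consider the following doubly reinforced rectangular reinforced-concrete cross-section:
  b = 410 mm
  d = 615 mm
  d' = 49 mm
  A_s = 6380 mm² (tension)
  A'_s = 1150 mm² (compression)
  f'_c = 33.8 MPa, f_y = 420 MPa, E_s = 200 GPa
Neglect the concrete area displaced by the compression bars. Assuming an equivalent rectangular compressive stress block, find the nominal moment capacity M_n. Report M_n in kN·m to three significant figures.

M_n ≈ 1420 kN·m

Assume both tension and compression steel yield.
Net tension couple steel: A_s − A'_s = 5230 mm².
a = (A_s − A'_s) f_y / (0.85 f'_c b) = 2196600/(0.85 × 33.8 × 410) = 186.48 mm.
c = a/β₁ = 186.48/0.809 = 230.51 mm; ε'_s = 0.003(c − d')/c = 0.0024 ≥ f_y/E_s = 0.0021, so compression steel does yield.
M_n = (A_s − A'_s) f_y (d − a/2) + A'_s f_y (d − d') = [2196600 × (615 − 93.24) + 483000 × (615 − 49)] × 10⁻⁶ = 1146.10 + 273.38 = 1419.48 kN·m.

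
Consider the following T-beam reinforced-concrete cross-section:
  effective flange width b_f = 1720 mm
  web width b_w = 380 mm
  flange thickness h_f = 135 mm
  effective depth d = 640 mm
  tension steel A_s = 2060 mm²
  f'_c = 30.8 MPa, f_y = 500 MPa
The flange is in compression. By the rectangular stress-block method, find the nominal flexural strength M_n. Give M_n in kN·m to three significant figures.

Tension: T = A_s f_y = 2060 × 500 = 1030000 N.
Try a within the flange: a = T/(0.85 f'_c b_f) = 1030000/(0.85 × 30.8 × 1720) = 22.87 mm.
Since a = 22.87 ≤ h_f = 135 mm, the stress block lies entirely in the flange; analyse as a rectangular beam of width b_f.
M_n = T(d − a/2) = 1030000 × (640 − 11.435) = 647.42 × 10⁶ N·mm.
M_n = 647.42 kN·m.

M_n ≈ 647 kN·m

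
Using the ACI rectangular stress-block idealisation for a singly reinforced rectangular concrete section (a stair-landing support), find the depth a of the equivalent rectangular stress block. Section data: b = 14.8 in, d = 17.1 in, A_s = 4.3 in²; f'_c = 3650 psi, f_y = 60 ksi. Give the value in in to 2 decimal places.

T = A_s f_y = 4.3 × 60 = 258 kips.
a = T/(0.85 f'_c b) = 258/(0.85 × 3.65 × 14.8) = 5.62 in.

a ≈ 5.62 in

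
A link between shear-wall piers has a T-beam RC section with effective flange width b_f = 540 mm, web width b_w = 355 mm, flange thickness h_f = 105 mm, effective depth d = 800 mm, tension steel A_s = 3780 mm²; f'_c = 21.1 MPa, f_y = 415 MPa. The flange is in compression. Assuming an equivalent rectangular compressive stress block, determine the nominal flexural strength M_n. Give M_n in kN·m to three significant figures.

Tension: T = A_s f_y = 3780 × 415 = 1568700 N.
Try a within the flange: a = T/(0.85 f'_c b_f) = 1568700/(0.85 × 21.1 × 540) = 161.97 mm.
a = 161.97 > h_f = 105 mm: the block extends into the web. Split into flange-overhang and web parts.
C_f = 0.85 f'_c (b_f − b_w) h_f = 0.85 × 21.1 × (540 − 355) × 105 = 348387 N.
Remaining web compression depth: a_w = (T − C_f)/(0.85 f'_c b_w) = (1568700 − 348387)/(0.85 × 21.1 × 355) = 191.66 mm.
M_n = C_f(d − h_f/2) + (T − C_f)(d − a_w/2) = 348387 × (800 − 52.5) + 1220313 × (800 − 95.83) = 260.42 + 859.31 = 1119.73 × 10⁶ N·mm.
M_n = 1119.73 kN·m.

M_n ≈ 1120 kN·m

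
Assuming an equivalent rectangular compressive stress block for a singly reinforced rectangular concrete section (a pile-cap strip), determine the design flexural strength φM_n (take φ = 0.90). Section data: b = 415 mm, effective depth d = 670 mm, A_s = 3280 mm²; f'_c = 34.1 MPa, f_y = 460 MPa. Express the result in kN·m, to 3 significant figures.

φM_n ≈ 825 kN·m

T = A_s f_y = 3280 × 460 = 1508800 N = 1508.8 kN.
From C = T: a = T/(0.85 f'_c b) = 1508800/(0.85 × 34.1 × 415) = 125.43 mm.
M_n = T(d − a/2) = 1508.8 kN × (670 − 62.715) mm = 916.27 kN·m.
φM_n = 0.90 × 916.27 = 824.64 kN·m.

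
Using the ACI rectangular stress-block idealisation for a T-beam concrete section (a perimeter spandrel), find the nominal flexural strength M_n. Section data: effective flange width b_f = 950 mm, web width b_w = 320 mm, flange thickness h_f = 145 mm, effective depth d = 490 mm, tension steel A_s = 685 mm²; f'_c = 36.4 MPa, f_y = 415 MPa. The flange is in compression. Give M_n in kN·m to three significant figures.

Tension: T = A_s f_y = 685 × 415 = 284275 N.
Try a within the flange: a = T/(0.85 f'_c b_f) = 284275/(0.85 × 36.4 × 950) = 9.67 mm.
Since a = 9.67 ≤ h_f = 145 mm, the stress block lies entirely in the flange; analyse as a rectangular beam of width b_f.
M_n = T(d − a/2) = 284275 × (490 − 4.835) = 137.92 × 10⁶ N·mm.
M_n = 137.92 kN·m.

M_n ≈ 138 kN·m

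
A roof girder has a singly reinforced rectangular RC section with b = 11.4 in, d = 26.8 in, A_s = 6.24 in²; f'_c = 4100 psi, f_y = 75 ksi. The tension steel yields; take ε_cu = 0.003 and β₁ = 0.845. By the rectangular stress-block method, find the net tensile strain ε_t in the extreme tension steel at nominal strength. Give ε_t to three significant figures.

a = A_s f_y/(0.85 f'_c b) = 11.780 in.
β₁ = 0.845, so c = a/β₁ = 11.780/0.845 = 13.941 in.
From the linear strain diagram with ε_cu = 0.003: ε_t = 0.003 (d − c)/c = 0.003 × (26.8 − 13.941)/13.941 = 0.00277.
ε_t < 0.004 — the section is over-reinforced for flexure under ACI limits.

ε_t ≈ 0.00277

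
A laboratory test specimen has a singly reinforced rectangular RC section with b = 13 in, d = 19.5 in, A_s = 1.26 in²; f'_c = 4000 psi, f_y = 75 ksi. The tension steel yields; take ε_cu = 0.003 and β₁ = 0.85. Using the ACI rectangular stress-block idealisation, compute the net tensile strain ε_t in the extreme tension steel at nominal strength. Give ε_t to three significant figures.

ε_t ≈ 0.0203

a = A_s f_y/(0.85 f'_c b) = 2.138 in.
β₁ = 0.85, so c = a/β₁ = 2.138/0.85 = 2.515 in.
From the linear strain diagram with ε_cu = 0.003: ε_t = 0.003 (d − c)/c = 0.003 × (19.5 − 2.515)/2.515 = 0.0203.
Since ε_t ≥ 0.005, the section is tension-controlled.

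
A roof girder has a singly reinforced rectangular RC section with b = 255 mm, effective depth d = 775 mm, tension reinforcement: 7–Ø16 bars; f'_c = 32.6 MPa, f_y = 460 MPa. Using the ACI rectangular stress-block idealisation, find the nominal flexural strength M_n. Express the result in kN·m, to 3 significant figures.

M_n ≈ 472 kN·m

A_s = 7 × 201 = 1407 mm².
T = A_s f_y = 1407 × 460 = 647220 N = 647.22 kN.
From C = T: a = T/(0.85 f'_c b) = 647220/(0.85 × 32.6 × 255) = 91.60 mm.
M_n = T(d − a/2) = 647.22 kN × (775 − 45.8) mm = 471.95 kN·m.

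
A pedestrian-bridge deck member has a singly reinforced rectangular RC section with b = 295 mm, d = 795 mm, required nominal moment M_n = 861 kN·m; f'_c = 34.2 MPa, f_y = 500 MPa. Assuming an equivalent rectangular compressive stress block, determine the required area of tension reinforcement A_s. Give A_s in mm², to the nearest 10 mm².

With M_n = 0.85 f'_c a b (d − a/2), solve the quadratic for a:
a = d − √(d² − 2M_n/(0.85 f'_c b)) = 795 − √(795² − 2 × 861×10⁶/(0.85 × 34.2 × 295)) = 138.32 mm.
A_s = 0.85 f'_c a b / f_y = 0.85 × 34.2 × 138.32 × 295 / 500 = 2372.4 mm².

A_s ≈ 2370 mm²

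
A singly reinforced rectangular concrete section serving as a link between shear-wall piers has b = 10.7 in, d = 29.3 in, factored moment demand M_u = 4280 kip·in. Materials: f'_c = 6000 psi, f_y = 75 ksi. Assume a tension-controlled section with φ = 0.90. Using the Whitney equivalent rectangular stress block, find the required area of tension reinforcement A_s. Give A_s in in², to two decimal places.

M_n = M_u/φ = 4280/0.90 = 4755.56 kip·in.
From M_n = 0.85 f'_c a b (d − a/2):
a = d − √(d² − 2M_n/(0.85 f'_c b)) = 29.3 − √(29.3² − 2 × 4755.56/(0.85 × 6 × 10.7)) = 3.143 in.
A_s = 0.85 f'_c a b / f_y = 0.85 × 6 × 3.143 × 10.7 / 75 = 2.287 in².

A_s ≈ 2.29 in²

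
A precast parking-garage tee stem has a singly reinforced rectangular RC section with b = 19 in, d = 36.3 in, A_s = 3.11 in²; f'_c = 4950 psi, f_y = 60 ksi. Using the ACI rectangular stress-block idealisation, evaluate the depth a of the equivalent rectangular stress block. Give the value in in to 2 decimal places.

a ≈ 2.33 in

T = A_s f_y = 3.11 × 60 = 186.6 kips.
a = T/(0.85 f'_c b) = 186.6/(0.85 × 4.95 × 19) = 2.33 in.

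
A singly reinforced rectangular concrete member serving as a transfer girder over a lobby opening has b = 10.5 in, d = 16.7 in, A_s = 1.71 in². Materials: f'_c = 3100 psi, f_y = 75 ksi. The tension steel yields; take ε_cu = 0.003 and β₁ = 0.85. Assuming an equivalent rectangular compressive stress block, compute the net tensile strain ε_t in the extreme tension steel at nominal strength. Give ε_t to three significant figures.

a = A_s f_y/(0.85 f'_c b) = 4.635 in.
β₁ = 0.85, so c = a/β₁ = 4.635/0.85 = 5.453 in.
From the linear strain diagram with ε_cu = 0.003: ε_t = 0.003 (d − c)/c = 0.003 × (16.7 − 5.453)/5.453 = 0.00619.
Since ε_t ≥ 0.005, the section is tension-controlled.

ε_t ≈ 0.00619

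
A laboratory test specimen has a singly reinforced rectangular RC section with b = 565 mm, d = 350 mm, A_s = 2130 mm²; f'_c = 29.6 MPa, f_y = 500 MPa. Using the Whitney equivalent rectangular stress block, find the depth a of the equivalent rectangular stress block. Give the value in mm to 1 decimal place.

a ≈ 74.9 mm

T = A_s f_y = 2130 × 500 = 1065000 N = 1065 kN.
Setting C = 0.85 f'_c a b equal to T: a = 1065000/(0.85 × 29.6 × 565) = 74.9 mm.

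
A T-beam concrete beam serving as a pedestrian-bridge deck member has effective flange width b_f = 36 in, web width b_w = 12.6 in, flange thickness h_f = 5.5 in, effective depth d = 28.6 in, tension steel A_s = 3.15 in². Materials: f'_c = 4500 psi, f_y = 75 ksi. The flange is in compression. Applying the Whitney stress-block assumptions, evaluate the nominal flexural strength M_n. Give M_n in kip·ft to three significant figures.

Tension: T = A_s f_y = 3.15 × 75 = 236.25 kips.
Try a within the flange: a = T/(0.85 f'_c b_f) = 236.25/(0.85 × 4.5 × 36) = 1.716 in.
Since a = 1.716 ≤ h_f = 5.5 in, the stress block lies entirely in the flange; analyse as a rectangular beam of width b_f.
M_n = T(d − a/2) = 236.25 × (28.6 − 0.858) = 6554.0 kip·in.
M_n = 6554.0/12 = 546.17 kip·ft.

M_n ≈ 546 kip·ft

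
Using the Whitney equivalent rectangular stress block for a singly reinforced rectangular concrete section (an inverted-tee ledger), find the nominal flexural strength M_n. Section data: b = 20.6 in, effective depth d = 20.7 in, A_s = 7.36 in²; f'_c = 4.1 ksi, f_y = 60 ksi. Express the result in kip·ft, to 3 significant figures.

M_n ≈ 649 kip·ft

T = A_s f_y = 7.36 × 60 = 441.6 kips.
a = T/(0.85 f'_c b) = 441.6/(0.85 × 4.1 × 20.6) = 6.151 in.
M_n = T(d − a/2) = 441.6 × (20.7 − 3.0755) = 7783.0 kip·in = 7783.0/12 = 648.58 kip·ft.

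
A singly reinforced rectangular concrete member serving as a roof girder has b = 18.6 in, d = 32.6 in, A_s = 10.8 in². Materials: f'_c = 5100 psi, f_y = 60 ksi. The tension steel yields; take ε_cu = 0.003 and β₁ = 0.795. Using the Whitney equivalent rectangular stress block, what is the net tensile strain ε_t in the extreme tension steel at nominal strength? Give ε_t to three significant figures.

a = A_s f_y/(0.85 f'_c b) = 8.037 in.
β₁ = 0.795, so c = a/β₁ = 8.037/0.795 = 10.109 in.
From the linear strain diagram with ε_cu = 0.003: ε_t = 0.003 (d − c)/c = 0.003 × (32.6 − 10.109)/10.109 = 0.00667.
Since ε_t ≥ 0.005, the section is tension-controlled.

ε_t ≈ 0.00667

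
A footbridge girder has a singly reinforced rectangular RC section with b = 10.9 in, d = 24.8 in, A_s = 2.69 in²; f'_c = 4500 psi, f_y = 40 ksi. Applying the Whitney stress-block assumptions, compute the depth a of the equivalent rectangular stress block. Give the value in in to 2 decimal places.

T = A_s f_y = 2.69 × 40 = 107.6 kips.
a = T/(0.85 f'_c b) = 107.6/(0.85 × 4.5 × 10.9) = 2.58 in.

a ≈ 2.58 in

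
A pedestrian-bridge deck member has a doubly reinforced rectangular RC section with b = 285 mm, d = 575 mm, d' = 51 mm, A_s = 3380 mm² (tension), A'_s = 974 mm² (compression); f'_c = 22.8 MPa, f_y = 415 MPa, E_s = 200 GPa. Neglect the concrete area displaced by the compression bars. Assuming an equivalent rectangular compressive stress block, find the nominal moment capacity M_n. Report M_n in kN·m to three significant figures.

Assume both tension and compression steel yield.
Net tension couple steel: A_s − A'_s = 2406 mm².
a = (A_s − A'_s) f_y / (0.85 f'_c b) = 998490/(0.85 × 22.8 × 285) = 180.78 mm.
c = a/β₁ = 180.78/0.85 = 212.68 mm; ε'_s = 0.003(c − d')/c = 0.0023 ≥ f_y/E_s = 0.0021, so compression steel does yield.
M_n = (A_s − A'_s) f_y (d − a/2) + A'_s f_y (d − d') = [998490 × (575 − 90.39) + 404210 × (575 − 51)] × 10⁻⁶ = 483.88 + 211.81 = 695.69 kN·m.

M_n ≈ 696 kN·m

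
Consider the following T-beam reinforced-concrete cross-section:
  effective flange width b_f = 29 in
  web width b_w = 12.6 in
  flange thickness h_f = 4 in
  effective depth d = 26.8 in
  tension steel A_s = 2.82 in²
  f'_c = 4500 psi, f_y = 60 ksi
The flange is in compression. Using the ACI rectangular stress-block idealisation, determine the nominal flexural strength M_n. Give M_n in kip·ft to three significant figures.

M_n ≈ 367 kip·ft

Tension: T = A_s f_y = 2.82 × 60 = 169.2 kips.
Try a within the flange: a = T/(0.85 f'_c b_f) = 169.2/(0.85 × 4.5 × 29) = 1.525 in.
Since a = 1.525 ≤ h_f = 4 in, the stress block lies entirely in the flange; analyse as a rectangular beam of width b_f.
M_n = T(d − a/2) = 169.2 × (26.8 − 0.7625) = 4405.5 kip·in.
M_n = 4405.5/12 = 367.13 kip·ft.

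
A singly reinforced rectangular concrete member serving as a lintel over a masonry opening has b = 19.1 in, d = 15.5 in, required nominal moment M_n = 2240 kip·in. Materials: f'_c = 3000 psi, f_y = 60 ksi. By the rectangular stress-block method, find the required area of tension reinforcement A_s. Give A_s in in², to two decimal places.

From M_n = 0.85 f'_c a b (d − a/2):
a = d − √(d² − 2M_n/(0.85 f'_c b)) = 15.5 − √(15.5² − 2 × 2240/(0.85 × 3 × 19.1)) = 3.323 in.
A_s = 0.85 f'_c a b / f_y = 0.85 × 3 × 3.323 × 19.1 / 60 = 2.697 in².

A_s ≈ 2.70 in²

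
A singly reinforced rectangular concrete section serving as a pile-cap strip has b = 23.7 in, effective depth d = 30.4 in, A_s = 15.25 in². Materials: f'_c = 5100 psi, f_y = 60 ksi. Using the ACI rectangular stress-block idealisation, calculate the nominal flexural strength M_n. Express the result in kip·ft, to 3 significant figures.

M_n ≈ 1980 kip·ft

T = A_s f_y = 15.25 × 60 = 915 kips.
a = T/(0.85 f'_c b) = 915/(0.85 × 5.1 × 23.7) = 8.906 in.
M_n = T(d − a/2) = 915 × (30.4 − 4.453) = 23741.5 kip·in = 23741.5/12 = 1978.46 kip·ft.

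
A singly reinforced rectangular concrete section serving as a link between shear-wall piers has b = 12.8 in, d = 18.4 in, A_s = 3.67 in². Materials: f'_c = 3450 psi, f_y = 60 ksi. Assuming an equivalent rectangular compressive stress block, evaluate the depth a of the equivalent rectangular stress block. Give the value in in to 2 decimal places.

T = A_s f_y = 3.67 × 60 = 220.2 kips.
a = T/(0.85 f'_c b) = 220.2/(0.85 × 3.45 × 12.8) = 5.87 in.

a ≈ 5.87 in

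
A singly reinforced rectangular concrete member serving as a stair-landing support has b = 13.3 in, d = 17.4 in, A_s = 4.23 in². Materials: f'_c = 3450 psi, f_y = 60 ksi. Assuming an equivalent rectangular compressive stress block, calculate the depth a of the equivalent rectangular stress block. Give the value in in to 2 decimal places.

T = A_s f_y = 4.23 × 60 = 253.8 kips.
a = T/(0.85 f'_c b) = 253.8/(0.85 × 3.45 × 13.3) = 6.51 in.

a ≈ 6.51 in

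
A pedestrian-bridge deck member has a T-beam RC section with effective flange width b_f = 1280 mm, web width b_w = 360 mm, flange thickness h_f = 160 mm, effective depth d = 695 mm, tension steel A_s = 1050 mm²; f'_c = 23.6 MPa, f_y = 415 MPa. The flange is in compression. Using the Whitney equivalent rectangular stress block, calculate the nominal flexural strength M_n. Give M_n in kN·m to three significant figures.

Tension: T = A_s f_y = 1050 × 415 = 435750 N.
Try a within the flange: a = T/(0.85 f'_c b_f) = 435750/(0.85 × 23.6 × 1280) = 16.97 mm.
Since a = 16.97 ≤ h_f = 160 mm, the stress block lies entirely in the flange; analyse as a rectangular beam of width b_f.
M_n = T(d − a/2) = 435750 × (695 − 8.485) = 299.15 × 10⁶ N·mm.
M_n = 299.15 kN·m.

M_n ≈ 299 kN·m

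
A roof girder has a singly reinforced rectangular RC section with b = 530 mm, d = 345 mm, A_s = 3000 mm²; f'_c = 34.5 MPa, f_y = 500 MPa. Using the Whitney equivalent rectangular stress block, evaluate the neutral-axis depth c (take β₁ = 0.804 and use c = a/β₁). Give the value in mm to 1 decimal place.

T = A_s f_y = 3000 × 500 = 1500000 N = 1500 kN.
Setting C = 0.85 f'_c a b equal to T: a = 1500000/(0.85 × 34.5 × 530) = 96.511 mm.
With β₁ = 0.804, c = a/β₁ = 96.511/0.804 = 120.0 mm.

c ≈ 120.0 mm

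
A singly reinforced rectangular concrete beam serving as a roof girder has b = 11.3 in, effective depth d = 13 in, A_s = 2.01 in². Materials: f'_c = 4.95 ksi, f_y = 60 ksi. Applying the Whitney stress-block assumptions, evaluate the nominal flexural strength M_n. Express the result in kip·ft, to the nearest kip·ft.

M_n ≈ 118 kip·ft

T = A_s f_y = 2.01 × 60 = 120.6 kips.
a = T/(0.85 f'_c b) = 120.6/(0.85 × 4.95 × 11.3) = 2.537 in.
M_n = T(d − a/2) = 120.6 × (13 − 1.2685) = 1414.8 kip·in = 1414.8/12 = 117.90 kip·ft.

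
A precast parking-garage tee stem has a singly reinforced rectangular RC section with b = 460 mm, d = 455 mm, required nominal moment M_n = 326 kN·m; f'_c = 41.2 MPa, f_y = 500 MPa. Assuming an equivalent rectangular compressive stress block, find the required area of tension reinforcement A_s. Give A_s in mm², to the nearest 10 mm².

With M_n = 0.85 f'_c a b (d − a/2), solve the quadratic for a:
a = d − √(d² − 2M_n/(0.85 f'_c b)) = 455 − √(455² − 2 × 326×10⁶/(0.85 × 41.2 × 460)) = 46.89 mm.
A_s = 0.85 f'_c a b / f_y = 0.85 × 41.2 × 46.89 × 460 / 500 = 1510.7 mm².

A_s ≈ 1510 mm²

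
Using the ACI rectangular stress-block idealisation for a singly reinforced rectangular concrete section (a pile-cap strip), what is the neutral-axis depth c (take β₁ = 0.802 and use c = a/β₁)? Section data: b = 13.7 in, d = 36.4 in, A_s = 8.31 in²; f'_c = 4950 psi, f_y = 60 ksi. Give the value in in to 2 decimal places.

T = A_s f_y = 8.31 × 60 = 498.6 kips.
a = T/(0.85 f'_c b) = 498.6/(0.85 × 4.95 × 13.7) = 8.6498 in.
With β₁ = 0.802, c = a/β₁ = 8.6498/0.802 = 10.79 in.

c ≈ 10.79 in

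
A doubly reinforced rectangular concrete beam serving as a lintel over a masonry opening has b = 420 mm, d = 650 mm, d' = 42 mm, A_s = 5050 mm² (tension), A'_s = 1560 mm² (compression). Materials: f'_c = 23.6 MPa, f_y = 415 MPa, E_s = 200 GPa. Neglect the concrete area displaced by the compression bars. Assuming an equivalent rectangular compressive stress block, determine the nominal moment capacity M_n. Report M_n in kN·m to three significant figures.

Assume both tension and compression steel yield.
Net tension couple steel: A_s − A'_s = 3490 mm².
a = (A_s − A'_s) f_y / (0.85 f'_c b) = 1448350/(0.85 × 23.6 × 420) = 171.91 mm.
c = a/β₁ = 171.91/0.85 = 202.25 mm; ε'_s = 0.003(c − d')/c = 0.0024 ≥ f_y/E_s = 0.0021, so compression steel does yield.
M_n = (A_s − A'_s) f_y (d − a/2) + A'_s f_y (d − d') = [1448350 × (650 − 85.955) + 647400 × (650 − 42)] × 10⁻⁶ = 816.93 + 393.62 = 1210.55 kN·m.

M_n ≈ 1210 kN·m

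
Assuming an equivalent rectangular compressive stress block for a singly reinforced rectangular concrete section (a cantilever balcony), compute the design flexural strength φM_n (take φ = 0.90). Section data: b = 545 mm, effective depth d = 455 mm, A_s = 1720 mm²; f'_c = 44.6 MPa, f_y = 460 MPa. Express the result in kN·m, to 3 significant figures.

φM_n ≈ 310 kN·m

T = A_s f_y = 1720 × 460 = 791200 N = 791.2 kN.
From C = T: a = T/(0.85 f'_c b) = 791200/(0.85 × 44.6 × 545) = 38.29 mm.
M_n = T(d − a/2) = 791.2 kN × (455 − 19.145) mm = 344.85 kN·m.
φM_n = 0.90 × 344.85 = 310.37 kN·m.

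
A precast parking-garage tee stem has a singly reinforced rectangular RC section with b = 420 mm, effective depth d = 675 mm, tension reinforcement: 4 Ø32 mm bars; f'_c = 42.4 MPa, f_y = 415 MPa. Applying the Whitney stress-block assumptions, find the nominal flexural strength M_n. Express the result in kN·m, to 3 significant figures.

A_s = 4 × 804 = 3216 mm².
T = A_s f_y = 3216 × 415 = 1334640 N = 1334.64 kN.
From C = T: a = T/(0.85 f'_c b) = 1334640/(0.85 × 42.4 × 420) = 88.17 mm.
M_n = T(d − a/2) = 1334.64 kN × (675 − 44.085) mm = 842.04 kN·m.

M_n ≈ 842 kN·m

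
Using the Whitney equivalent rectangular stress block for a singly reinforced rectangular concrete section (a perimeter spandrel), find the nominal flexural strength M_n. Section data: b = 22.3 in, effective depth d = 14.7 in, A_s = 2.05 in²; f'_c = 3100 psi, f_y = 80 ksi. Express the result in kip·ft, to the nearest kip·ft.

M_n ≈ 182 kip·ft

T = A_s f_y = 2.05 × 80 = 164 kips.
a = T/(0.85 f'_c b) = 164/(0.85 × 3.1 × 22.3) = 2.791 in.
M_n = T(d − a/2) = 164 × (14.7 − 1.3955) = 2181.9 kip·in = 2181.9/12 = 181.83 kip·ft.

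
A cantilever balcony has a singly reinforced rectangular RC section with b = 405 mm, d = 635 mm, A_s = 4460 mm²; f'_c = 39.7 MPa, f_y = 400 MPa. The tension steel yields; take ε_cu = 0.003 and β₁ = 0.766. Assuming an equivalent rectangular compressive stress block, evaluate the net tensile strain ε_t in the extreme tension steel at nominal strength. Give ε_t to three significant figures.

ε_t ≈ 0.00818

a = A_s f_y/(0.85 f'_c b) = 130.54 mm.
β₁ = 0.766, so c = a/β₁ = 130.54/0.766 = 170.42 mm.
From the linear strain diagram with ε_cu = 0.003: ε_t = 0.003 (d − c)/c = 0.003 × (635 − 170.42)/170.42 = 0.00818.
Since ε_t ≥ 0.005, the section is tension-controlled.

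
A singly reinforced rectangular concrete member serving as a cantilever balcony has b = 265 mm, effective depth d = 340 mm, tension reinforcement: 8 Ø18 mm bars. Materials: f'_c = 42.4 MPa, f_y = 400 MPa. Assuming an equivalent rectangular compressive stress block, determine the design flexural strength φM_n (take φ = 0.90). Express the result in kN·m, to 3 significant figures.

φM_n ≈ 218 kN·m

A_s = 8 × 254 = 2032 mm².
T = A_s f_y = 2032 × 400 = 812800 N = 812.8 kN.
From C = T: a = T/(0.85 f'_c b) = 812800/(0.85 × 42.4 × 265) = 85.10 mm.
M_n = T(d − a/2) = 812.8 kN × (340 − 42.55) mm = 241.77 kN·m.
φM_n = 0.90 × 241.77 = 217.59 kN·m.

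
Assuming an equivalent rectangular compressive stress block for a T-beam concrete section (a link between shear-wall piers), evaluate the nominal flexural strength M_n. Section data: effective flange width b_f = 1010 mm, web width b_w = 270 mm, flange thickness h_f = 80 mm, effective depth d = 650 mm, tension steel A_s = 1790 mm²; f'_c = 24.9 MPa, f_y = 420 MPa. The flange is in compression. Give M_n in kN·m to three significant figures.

Tension: T = A_s f_y = 1790 × 420 = 751800 N.
Try a within the flange: a = T/(0.85 f'_c b_f) = 751800/(0.85 × 24.9 × 1010) = 35.17 mm.
Since a = 35.17 ≤ h_f = 80 mm, the stress block lies entirely in the flange; analyse as a rectangular beam of width b_f.
M_n = T(d − a/2) = 751800 × (650 − 17.585) = 475.45 × 10⁶ N·mm.
M_n = 475.45 kN·m.

M_n ≈ 475 kN·m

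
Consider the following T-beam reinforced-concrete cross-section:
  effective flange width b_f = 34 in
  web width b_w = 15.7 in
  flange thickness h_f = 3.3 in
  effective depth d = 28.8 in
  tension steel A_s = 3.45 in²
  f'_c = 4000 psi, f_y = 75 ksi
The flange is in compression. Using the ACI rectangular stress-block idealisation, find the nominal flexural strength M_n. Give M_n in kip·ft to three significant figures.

M_n ≈ 597 kip·ft

Tension: T = A_s f_y = 3.45 × 75 = 258.75 kips.
Try a within the flange: a = T/(0.85 f'_c b_f) = 258.75/(0.85 × 4 × 34) = 2.238 in.
Since a = 2.238 ≤ h_f = 3.3 in, the stress block lies entirely in the flange; analyse as a rectangular beam of width b_f.
M_n = T(d − a/2) = 258.75 × (28.8 − 1.119) = 7162.5 kip·in.
M_n = 7162.5/12 = 596.88 kip·ft.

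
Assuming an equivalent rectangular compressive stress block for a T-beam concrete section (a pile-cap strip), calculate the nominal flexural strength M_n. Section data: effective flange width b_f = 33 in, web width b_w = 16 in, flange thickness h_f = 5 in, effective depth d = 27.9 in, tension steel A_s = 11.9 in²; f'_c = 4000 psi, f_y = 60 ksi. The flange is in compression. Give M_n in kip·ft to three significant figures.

M_n ≈ 1460 kip·ft

Tension: T = A_s f_y = 11.9 × 60 = 714 kips.
Try a within the flange: a = T/(0.85 f'_c b_f) = 714/(0.85 × 4 × 33) = 6.364 in.
a = 6.364 > h_f = 5 in: the block extends into the web. Split into flange-overhang and web parts.
C_f = 0.85 f'_c (b_f − b_w) h_f = 0.85 × 4 × (33 − 16) × 5 = 289.0 kips.
Remaining web compression depth: a_w = (T − C_f)/(0.85 f'_c b_w) = (714 − 289.0)/(0.85 × 4 × 16) = 7.813 in.
M_n = C_f(d − h_f/2) + (T − C_f)(d − a_w/2) = 289.0 × (27.9 − 2.5) + 425 × (27.9 − 3.9065) = 7340.6 + 10197.2 = 17537.8 kip·in.
M_n = 17537.8/12 = 1461.48 kip·ft.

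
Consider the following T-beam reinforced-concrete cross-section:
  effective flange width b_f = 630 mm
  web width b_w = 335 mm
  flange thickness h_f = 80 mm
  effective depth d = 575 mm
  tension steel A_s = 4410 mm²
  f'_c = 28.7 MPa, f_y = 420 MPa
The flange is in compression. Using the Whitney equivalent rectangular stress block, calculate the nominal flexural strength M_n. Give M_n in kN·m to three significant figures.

M_n ≈ 942 kN·m

Tension: T = A_s f_y = 4410 × 420 = 1852200 N.
Try a within the flange: a = T/(0.85 f'_c b_f) = 1852200/(0.85 × 28.7 × 630) = 120.52 mm.
a = 120.52 > h_f = 80 mm: the block extends into the web. Split into flange-overhang and web parts.
C_f = 0.85 f'_c (b_f − b_w) h_f = 0.85 × 28.7 × (630 − 335) × 80 = 575722 N.
Remaining web compression depth: a_w = (T − C_f)/(0.85 f'_c b_w) = (1852200 − 575722)/(0.85 × 28.7 × 335) = 156.20 mm.
M_n = C_f(d − h_f/2) + (T − C_f)(d − a_w/2) = 575722 × (575 − 40) + 1276478 × (575 − 78.1) = 308.01 + 634.28 = 942.29 × 10⁶ N·mm.
M_n = 942.29 kN·m.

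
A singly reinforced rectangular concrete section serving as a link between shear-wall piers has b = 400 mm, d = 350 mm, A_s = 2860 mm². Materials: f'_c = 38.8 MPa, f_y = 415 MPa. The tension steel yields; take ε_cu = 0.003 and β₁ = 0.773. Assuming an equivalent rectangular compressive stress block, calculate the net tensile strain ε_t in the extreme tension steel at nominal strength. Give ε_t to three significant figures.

ε_t ≈ 0.00602

a = A_s f_y/(0.85 f'_c b) = 89.97 mm.
β₁ = 0.773, so c = a/β₁ = 89.97/0.773 = 116.39 mm.
From the linear strain diagram with ε_cu = 0.003: ε_t = 0.003 (d − c)/c = 0.003 × (350 − 116.39)/116.39 = 0.00602.
Since ε_t ≥ 0.005, the section is tension-controlled.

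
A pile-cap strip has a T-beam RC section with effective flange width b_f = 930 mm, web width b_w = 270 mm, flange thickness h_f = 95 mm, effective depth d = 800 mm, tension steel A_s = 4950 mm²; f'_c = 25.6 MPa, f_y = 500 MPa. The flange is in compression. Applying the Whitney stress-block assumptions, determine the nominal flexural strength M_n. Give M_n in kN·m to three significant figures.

Tension: T = A_s f_y = 4950 × 500 = 2475000 N.
Try a within the flange: a = T/(0.85 f'_c b_f) = 2475000/(0.85 × 25.6 × 930) = 122.30 mm.
a = 122.30 > h_f = 95 mm: the block extends into the web. Split into flange-overhang and web parts.
C_f = 0.85 f'_c (b_f − b_w) h_f = 0.85 × 25.6 × (930 − 270) × 95 = 1364352 N.
Remaining web compression depth: a_w = (T − C_f)/(0.85 f'_c b_w) = (2475000 − 1364352)/(0.85 × 25.6 × 270) = 189.04 mm.
M_n = C_f(d − h_f/2) + (T − C_f)(d − a_w/2) = 1364352 × (800 − 47.5) + 1110648 × (800 − 94.52) = 1026.67 + 783.54 = 1810.21 × 10⁶ N·mm.
M_n = 1810.21 kN·m.

M_n ≈ 1810 kN·m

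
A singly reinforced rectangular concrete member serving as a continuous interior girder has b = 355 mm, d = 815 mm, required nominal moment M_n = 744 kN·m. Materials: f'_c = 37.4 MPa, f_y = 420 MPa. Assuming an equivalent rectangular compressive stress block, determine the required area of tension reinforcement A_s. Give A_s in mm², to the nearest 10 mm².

A_s ≈ 2290 mm²

With M_n = 0.85 f'_c a b (d − a/2), solve the quadratic for a:
a = d − √(d² − 2M_n/(0.85 f'_c b)) = 815 − √(815² − 2 × 744×10⁶/(0.85 × 37.4 × 355)) = 85.36 mm.
A_s = 0.85 f'_c a b / f_y = 0.85 × 37.4 × 85.36 × 355 / 420 = 2293.6 mm².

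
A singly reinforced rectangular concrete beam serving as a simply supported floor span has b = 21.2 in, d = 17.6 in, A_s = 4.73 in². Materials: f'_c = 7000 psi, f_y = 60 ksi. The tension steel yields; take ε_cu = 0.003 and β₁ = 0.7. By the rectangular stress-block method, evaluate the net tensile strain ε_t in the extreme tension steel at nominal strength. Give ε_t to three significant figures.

a = A_s f_y/(0.85 f'_c b) = 2.250 in.
β₁ = 0.7, so c = a/β₁ = 2.250/0.7 = 3.214 in.
From the linear strain diagram with ε_cu = 0.003: ε_t = 0.003 (d − c)/c = 0.003 × (17.6 − 3.214)/3.214 = 0.0134.
Since ε_t ≥ 0.005, the section is tension-controlled.

ε_t ≈ 0.0134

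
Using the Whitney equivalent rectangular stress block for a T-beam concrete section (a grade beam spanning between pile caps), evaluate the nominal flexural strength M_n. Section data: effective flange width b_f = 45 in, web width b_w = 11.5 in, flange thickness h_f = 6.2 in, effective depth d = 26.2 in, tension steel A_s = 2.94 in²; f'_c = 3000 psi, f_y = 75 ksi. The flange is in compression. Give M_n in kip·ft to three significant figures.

Tension: T = A_s f_y = 2.94 × 75 = 220.5 kips.
Try a within the flange: a = T/(0.85 f'_c b_f) = 220.5/(0.85 × 3 × 45) = 1.922 in.
Since a = 1.922 ≤ h_f = 6.2 in, the stress block lies entirely in the flange; analyse as a rectangular beam of width b_f.
M_n = T(d − a/2) = 220.5 × (26.2 − 0.961) = 5565.2 kip·in.
M_n = 5565.2/12 = 463.77 kip·ft.

M_n ≈ 464 kip·ft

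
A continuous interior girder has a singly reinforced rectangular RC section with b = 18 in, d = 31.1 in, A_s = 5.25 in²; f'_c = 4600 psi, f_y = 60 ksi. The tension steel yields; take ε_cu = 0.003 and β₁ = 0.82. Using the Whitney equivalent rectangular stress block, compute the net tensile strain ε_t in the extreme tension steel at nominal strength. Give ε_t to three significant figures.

ε_t ≈ 0.0141

a = A_s f_y/(0.85 f'_c b) = 4.476 in.
β₁ = 0.82, so c = a/β₁ = 4.476/0.82 = 5.459 in.
From the linear strain diagram with ε_cu = 0.003: ε_t = 0.003 (d − c)/c = 0.003 × (31.1 − 5.459)/5.459 = 0.0141.
Since ε_t ≥ 0.005, the section is tension-controlled.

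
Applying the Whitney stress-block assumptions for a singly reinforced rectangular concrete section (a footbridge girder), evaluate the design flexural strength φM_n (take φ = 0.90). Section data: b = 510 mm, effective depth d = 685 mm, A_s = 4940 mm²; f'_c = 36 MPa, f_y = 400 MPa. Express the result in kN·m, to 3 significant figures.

φM_n ≈ 1110 kN·m

T = A_s f_y = 4940 × 400 = 1976000 N = 1976 kN.
From C = T: a = T/(0.85 f'_c b) = 1976000/(0.85 × 36 × 510) = 126.62 mm.
M_n = T(d − a/2) = 1976 kN × (685 − 63.31) mm = 1228.46 kN·m.
φM_n = 0.90 × 1228.46 = 1105.61 kN·m.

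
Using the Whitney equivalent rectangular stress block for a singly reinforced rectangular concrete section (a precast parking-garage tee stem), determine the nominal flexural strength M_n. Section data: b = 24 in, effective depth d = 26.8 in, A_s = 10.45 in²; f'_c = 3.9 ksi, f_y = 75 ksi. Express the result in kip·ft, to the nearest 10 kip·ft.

M_n ≈ 1430 kip·ft

T = A_s f_y = 10.45 × 75 = 783.75 kips.
a = T/(0.85 f'_c b) = 783.75/(0.85 × 3.9 × 24) = 9.851 in.
M_n = T(d − a/2) = 783.75 × (26.8 − 4.9255) = 17144.1 kip·in = 17144.1/12 = 1428.68 kip·ft.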